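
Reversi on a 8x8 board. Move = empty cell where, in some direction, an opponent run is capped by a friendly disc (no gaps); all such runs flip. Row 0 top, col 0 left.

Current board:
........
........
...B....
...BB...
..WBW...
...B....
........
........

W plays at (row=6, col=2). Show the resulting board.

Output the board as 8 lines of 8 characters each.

Place W at (6,2); scan 8 dirs for brackets.
Dir NW: first cell '.' (not opp) -> no flip
Dir N: first cell '.' (not opp) -> no flip
Dir NE: opp run (5,3) capped by W -> flip
Dir W: first cell '.' (not opp) -> no flip
Dir E: first cell '.' (not opp) -> no flip
Dir SW: first cell '.' (not opp) -> no flip
Dir S: first cell '.' (not opp) -> no flip
Dir SE: first cell '.' (not opp) -> no flip
All flips: (5,3)

Answer: ........
........
...B....
...BB...
..WBW...
...W....
..W.....
........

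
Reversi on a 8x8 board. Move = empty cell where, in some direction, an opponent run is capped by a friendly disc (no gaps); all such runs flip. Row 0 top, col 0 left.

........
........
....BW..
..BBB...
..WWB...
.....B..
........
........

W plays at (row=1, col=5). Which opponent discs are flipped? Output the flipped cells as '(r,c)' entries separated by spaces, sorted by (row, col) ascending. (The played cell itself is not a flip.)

Answer: (2,4) (3,3)

Derivation:
Dir NW: first cell '.' (not opp) -> no flip
Dir N: first cell '.' (not opp) -> no flip
Dir NE: first cell '.' (not opp) -> no flip
Dir W: first cell '.' (not opp) -> no flip
Dir E: first cell '.' (not opp) -> no flip
Dir SW: opp run (2,4) (3,3) capped by W -> flip
Dir S: first cell 'W' (not opp) -> no flip
Dir SE: first cell '.' (not opp) -> no flip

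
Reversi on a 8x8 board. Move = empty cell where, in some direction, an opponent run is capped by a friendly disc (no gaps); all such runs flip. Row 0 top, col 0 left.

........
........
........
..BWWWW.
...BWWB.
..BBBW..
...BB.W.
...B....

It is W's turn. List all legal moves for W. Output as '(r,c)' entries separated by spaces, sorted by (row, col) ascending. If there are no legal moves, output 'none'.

Answer: (3,1) (3,7) (4,2) (4,7) (5,1) (5,6) (5,7) (6,1) (6,2) (7,2) (7,4)

Derivation:
(2,1): no bracket -> illegal
(2,2): no bracket -> illegal
(2,3): no bracket -> illegal
(3,1): flips 1 -> legal
(3,7): flips 1 -> legal
(4,1): no bracket -> illegal
(4,2): flips 1 -> legal
(4,7): flips 1 -> legal
(5,1): flips 3 -> legal
(5,6): flips 1 -> legal
(5,7): flips 1 -> legal
(6,1): flips 2 -> legal
(6,2): flips 1 -> legal
(6,5): no bracket -> illegal
(7,2): flips 2 -> legal
(7,4): flips 2 -> legal
(7,5): no bracket -> illegal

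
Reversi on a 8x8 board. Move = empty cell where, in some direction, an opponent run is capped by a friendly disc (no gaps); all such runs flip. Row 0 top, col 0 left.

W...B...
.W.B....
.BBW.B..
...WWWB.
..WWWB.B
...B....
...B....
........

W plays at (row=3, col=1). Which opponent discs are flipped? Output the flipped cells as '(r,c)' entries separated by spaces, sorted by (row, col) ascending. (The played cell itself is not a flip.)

Answer: (2,1)

Derivation:
Dir NW: first cell '.' (not opp) -> no flip
Dir N: opp run (2,1) capped by W -> flip
Dir NE: opp run (2,2) (1,3) (0,4), next=edge -> no flip
Dir W: first cell '.' (not opp) -> no flip
Dir E: first cell '.' (not opp) -> no flip
Dir SW: first cell '.' (not opp) -> no flip
Dir S: first cell '.' (not opp) -> no flip
Dir SE: first cell 'W' (not opp) -> no flip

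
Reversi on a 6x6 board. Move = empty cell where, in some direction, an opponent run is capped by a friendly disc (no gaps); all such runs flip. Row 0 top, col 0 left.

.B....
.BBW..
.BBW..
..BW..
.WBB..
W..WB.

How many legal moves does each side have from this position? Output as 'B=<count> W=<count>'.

-- B to move --
(0,2): no bracket -> illegal
(0,3): flips 3 -> legal
(0,4): flips 1 -> legal
(1,4): flips 2 -> legal
(2,4): flips 2 -> legal
(3,0): no bracket -> illegal
(3,1): no bracket -> illegal
(3,4): flips 2 -> legal
(4,0): flips 1 -> legal
(4,4): flips 1 -> legal
(5,1): no bracket -> illegal
(5,2): flips 1 -> legal
B mobility = 8
-- W to move --
(0,0): flips 2 -> legal
(0,2): no bracket -> illegal
(0,3): no bracket -> illegal
(1,0): flips 2 -> legal
(2,0): flips 2 -> legal
(3,0): no bracket -> illegal
(3,1): flips 3 -> legal
(3,4): no bracket -> illegal
(4,4): flips 2 -> legal
(4,5): no bracket -> illegal
(5,1): flips 1 -> legal
(5,2): no bracket -> illegal
(5,5): flips 1 -> legal
W mobility = 7

Answer: B=8 W=7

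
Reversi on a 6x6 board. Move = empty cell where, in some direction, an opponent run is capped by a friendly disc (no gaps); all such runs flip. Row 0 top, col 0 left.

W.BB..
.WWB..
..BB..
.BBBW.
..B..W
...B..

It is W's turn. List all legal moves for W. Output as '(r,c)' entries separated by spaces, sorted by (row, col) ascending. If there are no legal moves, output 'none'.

(0,1): no bracket -> illegal
(0,4): no bracket -> illegal
(1,4): flips 1 -> legal
(2,0): no bracket -> illegal
(2,1): no bracket -> illegal
(2,4): no bracket -> illegal
(3,0): flips 3 -> legal
(4,0): no bracket -> illegal
(4,1): no bracket -> illegal
(4,3): no bracket -> illegal
(4,4): flips 2 -> legal
(5,1): no bracket -> illegal
(5,2): flips 3 -> legal
(5,4): no bracket -> illegal

Answer: (1,4) (3,0) (4,4) (5,2)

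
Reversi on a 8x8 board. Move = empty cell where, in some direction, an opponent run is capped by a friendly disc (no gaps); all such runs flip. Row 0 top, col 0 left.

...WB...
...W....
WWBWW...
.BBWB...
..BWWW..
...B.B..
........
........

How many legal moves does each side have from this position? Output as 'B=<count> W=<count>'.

Answer: B=12 W=13

Derivation:
-- B to move --
(0,2): flips 1 -> legal
(1,0): flips 1 -> legal
(1,1): flips 1 -> legal
(1,2): flips 1 -> legal
(1,4): flips 2 -> legal
(1,5): flips 2 -> legal
(2,5): flips 2 -> legal
(3,0): no bracket -> illegal
(3,5): flips 2 -> legal
(3,6): no bracket -> illegal
(4,6): flips 3 -> legal
(5,2): flips 1 -> legal
(5,4): flips 2 -> legal
(5,6): flips 1 -> legal
B mobility = 12
-- W to move --
(0,5): flips 1 -> legal
(1,1): flips 1 -> legal
(1,2): no bracket -> illegal
(1,4): no bracket -> illegal
(1,5): no bracket -> illegal
(2,5): flips 1 -> legal
(3,0): flips 2 -> legal
(3,5): flips 1 -> legal
(4,0): flips 2 -> legal
(4,1): flips 3 -> legal
(4,6): no bracket -> illegal
(5,1): flips 1 -> legal
(5,2): no bracket -> illegal
(5,4): no bracket -> illegal
(5,6): no bracket -> illegal
(6,2): flips 1 -> legal
(6,3): flips 1 -> legal
(6,4): flips 3 -> legal
(6,5): flips 1 -> legal
(6,6): flips 1 -> legal
W mobility = 13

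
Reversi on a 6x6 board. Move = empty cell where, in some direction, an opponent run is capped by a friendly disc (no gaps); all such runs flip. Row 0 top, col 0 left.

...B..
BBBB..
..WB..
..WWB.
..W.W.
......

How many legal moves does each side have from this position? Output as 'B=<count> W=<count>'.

Answer: B=7 W=6

Derivation:
-- B to move --
(2,1): flips 1 -> legal
(2,4): no bracket -> illegal
(3,1): flips 3 -> legal
(3,5): no bracket -> illegal
(4,1): flips 1 -> legal
(4,3): flips 1 -> legal
(4,5): no bracket -> illegal
(5,1): no bracket -> illegal
(5,2): flips 3 -> legal
(5,3): no bracket -> illegal
(5,4): flips 1 -> legal
(5,5): flips 3 -> legal
B mobility = 7
-- W to move --
(0,0): flips 1 -> legal
(0,1): no bracket -> illegal
(0,2): flips 1 -> legal
(0,4): flips 1 -> legal
(1,4): flips 1 -> legal
(2,0): no bracket -> illegal
(2,1): no bracket -> illegal
(2,4): flips 2 -> legal
(2,5): no bracket -> illegal
(3,5): flips 1 -> legal
(4,3): no bracket -> illegal
(4,5): no bracket -> illegal
W mobility = 6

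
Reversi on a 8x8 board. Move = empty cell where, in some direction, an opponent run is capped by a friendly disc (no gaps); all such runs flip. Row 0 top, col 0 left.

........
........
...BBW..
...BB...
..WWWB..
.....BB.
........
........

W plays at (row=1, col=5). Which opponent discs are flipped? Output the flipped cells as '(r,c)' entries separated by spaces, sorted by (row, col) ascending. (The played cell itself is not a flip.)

Dir NW: first cell '.' (not opp) -> no flip
Dir N: first cell '.' (not opp) -> no flip
Dir NE: first cell '.' (not opp) -> no flip
Dir W: first cell '.' (not opp) -> no flip
Dir E: first cell '.' (not opp) -> no flip
Dir SW: opp run (2,4) (3,3) capped by W -> flip
Dir S: first cell 'W' (not opp) -> no flip
Dir SE: first cell '.' (not opp) -> no flip

Answer: (2,4) (3,3)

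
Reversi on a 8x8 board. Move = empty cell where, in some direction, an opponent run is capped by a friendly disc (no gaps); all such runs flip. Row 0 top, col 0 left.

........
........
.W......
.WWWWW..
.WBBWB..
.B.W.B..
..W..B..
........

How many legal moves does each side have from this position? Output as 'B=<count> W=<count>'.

Answer: B=11 W=9

Derivation:
-- B to move --
(1,0): flips 2 -> legal
(1,1): flips 3 -> legal
(1,2): no bracket -> illegal
(2,0): flips 1 -> legal
(2,2): flips 3 -> legal
(2,3): flips 2 -> legal
(2,4): flips 1 -> legal
(2,5): flips 2 -> legal
(2,6): no bracket -> illegal
(3,0): no bracket -> illegal
(3,6): no bracket -> illegal
(4,0): flips 1 -> legal
(4,6): no bracket -> illegal
(5,0): no bracket -> illegal
(5,2): no bracket -> illegal
(5,4): no bracket -> illegal
(6,1): no bracket -> illegal
(6,3): flips 1 -> legal
(6,4): flips 1 -> legal
(7,1): no bracket -> illegal
(7,2): no bracket -> illegal
(7,3): flips 1 -> legal
B mobility = 11
-- W to move --
(3,6): no bracket -> illegal
(4,0): flips 1 -> legal
(4,6): flips 1 -> legal
(5,0): no bracket -> illegal
(5,2): flips 2 -> legal
(5,4): flips 1 -> legal
(5,6): flips 1 -> legal
(6,0): flips 2 -> legal
(6,1): flips 1 -> legal
(6,4): no bracket -> illegal
(6,6): flips 1 -> legal
(7,4): no bracket -> illegal
(7,5): flips 3 -> legal
(7,6): no bracket -> illegal
W mobility = 9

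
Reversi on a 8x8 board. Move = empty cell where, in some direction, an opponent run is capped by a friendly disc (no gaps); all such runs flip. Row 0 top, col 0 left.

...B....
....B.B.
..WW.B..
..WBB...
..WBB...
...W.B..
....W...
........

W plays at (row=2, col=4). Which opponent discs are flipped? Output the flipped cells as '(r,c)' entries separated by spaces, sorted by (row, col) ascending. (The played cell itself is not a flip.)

Answer: (3,3)

Derivation:
Dir NW: first cell '.' (not opp) -> no flip
Dir N: opp run (1,4), next='.' -> no flip
Dir NE: first cell '.' (not opp) -> no flip
Dir W: first cell 'W' (not opp) -> no flip
Dir E: opp run (2,5), next='.' -> no flip
Dir SW: opp run (3,3) capped by W -> flip
Dir S: opp run (3,4) (4,4), next='.' -> no flip
Dir SE: first cell '.' (not opp) -> no flip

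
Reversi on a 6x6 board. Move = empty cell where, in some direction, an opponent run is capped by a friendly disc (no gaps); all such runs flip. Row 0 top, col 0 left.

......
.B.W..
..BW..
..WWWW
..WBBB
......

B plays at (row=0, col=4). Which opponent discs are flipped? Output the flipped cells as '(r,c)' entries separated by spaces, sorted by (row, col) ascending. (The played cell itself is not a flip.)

Answer: (1,3)

Derivation:
Dir NW: edge -> no flip
Dir N: edge -> no flip
Dir NE: edge -> no flip
Dir W: first cell '.' (not opp) -> no flip
Dir E: first cell '.' (not opp) -> no flip
Dir SW: opp run (1,3) capped by B -> flip
Dir S: first cell '.' (not opp) -> no flip
Dir SE: first cell '.' (not opp) -> no flip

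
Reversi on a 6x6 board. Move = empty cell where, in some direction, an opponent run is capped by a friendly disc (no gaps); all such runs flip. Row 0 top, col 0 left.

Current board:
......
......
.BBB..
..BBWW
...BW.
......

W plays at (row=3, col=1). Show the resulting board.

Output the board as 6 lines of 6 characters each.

Place W at (3,1); scan 8 dirs for brackets.
Dir NW: first cell '.' (not opp) -> no flip
Dir N: opp run (2,1), next='.' -> no flip
Dir NE: opp run (2,2), next='.' -> no flip
Dir W: first cell '.' (not opp) -> no flip
Dir E: opp run (3,2) (3,3) capped by W -> flip
Dir SW: first cell '.' (not opp) -> no flip
Dir S: first cell '.' (not opp) -> no flip
Dir SE: first cell '.' (not opp) -> no flip
All flips: (3,2) (3,3)

Answer: ......
......
.BBB..
.WWWWW
...BW.
......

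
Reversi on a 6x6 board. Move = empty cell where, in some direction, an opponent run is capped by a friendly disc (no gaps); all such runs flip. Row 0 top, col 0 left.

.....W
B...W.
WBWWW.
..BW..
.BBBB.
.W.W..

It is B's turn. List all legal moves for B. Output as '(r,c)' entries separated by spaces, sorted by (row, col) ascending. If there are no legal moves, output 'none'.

(0,3): no bracket -> illegal
(0,4): no bracket -> illegal
(1,1): flips 2 -> legal
(1,2): flips 1 -> legal
(1,3): flips 2 -> legal
(1,5): flips 2 -> legal
(2,5): flips 3 -> legal
(3,0): flips 1 -> legal
(3,1): no bracket -> illegal
(3,4): flips 1 -> legal
(3,5): no bracket -> illegal
(4,0): no bracket -> illegal
(5,0): no bracket -> illegal
(5,2): no bracket -> illegal
(5,4): no bracket -> illegal

Answer: (1,1) (1,2) (1,3) (1,5) (2,5) (3,0) (3,4)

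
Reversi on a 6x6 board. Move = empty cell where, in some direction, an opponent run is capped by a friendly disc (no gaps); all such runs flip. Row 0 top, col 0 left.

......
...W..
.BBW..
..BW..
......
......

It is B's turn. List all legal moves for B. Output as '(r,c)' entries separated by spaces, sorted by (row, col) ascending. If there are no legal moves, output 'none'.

Answer: (0,4) (1,4) (2,4) (3,4) (4,4)

Derivation:
(0,2): no bracket -> illegal
(0,3): no bracket -> illegal
(0,4): flips 1 -> legal
(1,2): no bracket -> illegal
(1,4): flips 1 -> legal
(2,4): flips 1 -> legal
(3,4): flips 1 -> legal
(4,2): no bracket -> illegal
(4,3): no bracket -> illegal
(4,4): flips 1 -> legal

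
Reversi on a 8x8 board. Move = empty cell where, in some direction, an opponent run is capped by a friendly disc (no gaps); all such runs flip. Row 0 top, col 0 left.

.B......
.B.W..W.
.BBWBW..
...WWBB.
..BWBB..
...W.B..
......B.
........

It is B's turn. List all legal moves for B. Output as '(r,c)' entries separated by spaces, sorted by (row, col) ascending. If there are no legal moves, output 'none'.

Answer: (0,2) (0,4) (1,2) (1,4) (1,5) (2,6) (3,2) (6,2) (6,4)

Derivation:
(0,2): flips 1 -> legal
(0,3): no bracket -> illegal
(0,4): flips 1 -> legal
(0,5): no bracket -> illegal
(0,6): no bracket -> illegal
(0,7): no bracket -> illegal
(1,2): flips 2 -> legal
(1,4): flips 1 -> legal
(1,5): flips 1 -> legal
(1,7): no bracket -> illegal
(2,6): flips 1 -> legal
(2,7): no bracket -> illegal
(3,2): flips 2 -> legal
(5,2): no bracket -> illegal
(5,4): no bracket -> illegal
(6,2): flips 1 -> legal
(6,3): no bracket -> illegal
(6,4): flips 1 -> legal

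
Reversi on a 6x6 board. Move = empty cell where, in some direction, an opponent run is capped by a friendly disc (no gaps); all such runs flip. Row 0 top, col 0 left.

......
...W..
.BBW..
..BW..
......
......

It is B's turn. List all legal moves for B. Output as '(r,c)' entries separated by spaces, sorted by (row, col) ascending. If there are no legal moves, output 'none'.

(0,2): no bracket -> illegal
(0,3): no bracket -> illegal
(0,4): flips 1 -> legal
(1,2): no bracket -> illegal
(1,4): flips 1 -> legal
(2,4): flips 1 -> legal
(3,4): flips 1 -> legal
(4,2): no bracket -> illegal
(4,3): no bracket -> illegal
(4,4): flips 1 -> legal

Answer: (0,4) (1,4) (2,4) (3,4) (4,4)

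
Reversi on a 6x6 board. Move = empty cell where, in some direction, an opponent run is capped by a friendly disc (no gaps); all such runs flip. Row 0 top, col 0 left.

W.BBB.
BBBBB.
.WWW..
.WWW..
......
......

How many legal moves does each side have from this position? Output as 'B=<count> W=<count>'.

-- B to move --
(0,1): no bracket -> illegal
(2,0): no bracket -> illegal
(2,4): no bracket -> illegal
(3,0): flips 1 -> legal
(3,4): flips 1 -> legal
(4,0): flips 2 -> legal
(4,1): flips 4 -> legal
(4,2): flips 2 -> legal
(4,3): flips 4 -> legal
(4,4): flips 2 -> legal
B mobility = 7
-- W to move --
(0,1): flips 2 -> legal
(0,5): flips 1 -> legal
(1,5): no bracket -> illegal
(2,0): flips 1 -> legal
(2,4): no bracket -> illegal
(2,5): no bracket -> illegal
W mobility = 3

Answer: B=7 W=3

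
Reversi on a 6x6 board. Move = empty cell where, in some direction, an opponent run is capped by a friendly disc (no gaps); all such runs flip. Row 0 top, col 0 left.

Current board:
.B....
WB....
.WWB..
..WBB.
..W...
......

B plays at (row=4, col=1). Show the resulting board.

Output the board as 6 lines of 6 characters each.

Answer: .B....
WB....
.WWB..
..BBB.
.BW...
......

Derivation:
Place B at (4,1); scan 8 dirs for brackets.
Dir NW: first cell '.' (not opp) -> no flip
Dir N: first cell '.' (not opp) -> no flip
Dir NE: opp run (3,2) capped by B -> flip
Dir W: first cell '.' (not opp) -> no flip
Dir E: opp run (4,2), next='.' -> no flip
Dir SW: first cell '.' (not opp) -> no flip
Dir S: first cell '.' (not opp) -> no flip
Dir SE: first cell '.' (not opp) -> no flip
All flips: (3,2)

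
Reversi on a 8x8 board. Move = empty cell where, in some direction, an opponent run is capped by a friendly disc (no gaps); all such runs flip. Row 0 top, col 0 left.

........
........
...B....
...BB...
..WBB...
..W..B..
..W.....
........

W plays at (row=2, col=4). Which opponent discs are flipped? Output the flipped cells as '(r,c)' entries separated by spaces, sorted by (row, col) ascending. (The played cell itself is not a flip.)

Answer: (3,3)

Derivation:
Dir NW: first cell '.' (not opp) -> no flip
Dir N: first cell '.' (not opp) -> no flip
Dir NE: first cell '.' (not opp) -> no flip
Dir W: opp run (2,3), next='.' -> no flip
Dir E: first cell '.' (not opp) -> no flip
Dir SW: opp run (3,3) capped by W -> flip
Dir S: opp run (3,4) (4,4), next='.' -> no flip
Dir SE: first cell '.' (not opp) -> no flip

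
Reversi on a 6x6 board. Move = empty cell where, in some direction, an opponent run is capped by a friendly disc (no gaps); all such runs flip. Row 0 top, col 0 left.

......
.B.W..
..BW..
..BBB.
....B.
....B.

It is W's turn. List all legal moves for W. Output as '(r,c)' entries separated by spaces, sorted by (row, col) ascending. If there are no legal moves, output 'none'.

(0,0): no bracket -> illegal
(0,1): no bracket -> illegal
(0,2): no bracket -> illegal
(1,0): no bracket -> illegal
(1,2): no bracket -> illegal
(2,0): no bracket -> illegal
(2,1): flips 1 -> legal
(2,4): no bracket -> illegal
(2,5): no bracket -> illegal
(3,1): flips 1 -> legal
(3,5): no bracket -> illegal
(4,1): flips 1 -> legal
(4,2): no bracket -> illegal
(4,3): flips 1 -> legal
(4,5): flips 1 -> legal
(5,3): no bracket -> illegal
(5,5): no bracket -> illegal

Answer: (2,1) (3,1) (4,1) (4,3) (4,5)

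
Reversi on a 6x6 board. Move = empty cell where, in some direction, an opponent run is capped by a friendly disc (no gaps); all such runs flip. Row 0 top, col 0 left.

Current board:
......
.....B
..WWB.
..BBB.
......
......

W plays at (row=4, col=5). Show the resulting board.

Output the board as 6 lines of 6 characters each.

Place W at (4,5); scan 8 dirs for brackets.
Dir NW: opp run (3,4) capped by W -> flip
Dir N: first cell '.' (not opp) -> no flip
Dir NE: edge -> no flip
Dir W: first cell '.' (not opp) -> no flip
Dir E: edge -> no flip
Dir SW: first cell '.' (not opp) -> no flip
Dir S: first cell '.' (not opp) -> no flip
Dir SE: edge -> no flip
All flips: (3,4)

Answer: ......
.....B
..WWB.
..BBW.
.....W
......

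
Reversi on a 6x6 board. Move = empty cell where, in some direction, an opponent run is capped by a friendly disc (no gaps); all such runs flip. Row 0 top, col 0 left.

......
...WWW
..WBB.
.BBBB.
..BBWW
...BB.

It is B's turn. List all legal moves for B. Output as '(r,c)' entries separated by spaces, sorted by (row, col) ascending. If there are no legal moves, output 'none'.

(0,2): flips 1 -> legal
(0,3): flips 1 -> legal
(0,4): flips 3 -> legal
(0,5): flips 1 -> legal
(1,1): flips 1 -> legal
(1,2): flips 1 -> legal
(2,1): flips 1 -> legal
(2,5): no bracket -> illegal
(3,5): flips 1 -> legal
(5,5): flips 1 -> legal

Answer: (0,2) (0,3) (0,4) (0,5) (1,1) (1,2) (2,1) (3,5) (5,5)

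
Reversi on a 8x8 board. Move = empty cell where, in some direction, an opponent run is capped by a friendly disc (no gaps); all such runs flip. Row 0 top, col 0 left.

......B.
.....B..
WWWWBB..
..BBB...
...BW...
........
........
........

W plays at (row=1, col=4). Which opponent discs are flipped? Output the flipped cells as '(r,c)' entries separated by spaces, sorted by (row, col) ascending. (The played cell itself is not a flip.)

Answer: (2,4) (3,4)

Derivation:
Dir NW: first cell '.' (not opp) -> no flip
Dir N: first cell '.' (not opp) -> no flip
Dir NE: first cell '.' (not opp) -> no flip
Dir W: first cell '.' (not opp) -> no flip
Dir E: opp run (1,5), next='.' -> no flip
Dir SW: first cell 'W' (not opp) -> no flip
Dir S: opp run (2,4) (3,4) capped by W -> flip
Dir SE: opp run (2,5), next='.' -> no flip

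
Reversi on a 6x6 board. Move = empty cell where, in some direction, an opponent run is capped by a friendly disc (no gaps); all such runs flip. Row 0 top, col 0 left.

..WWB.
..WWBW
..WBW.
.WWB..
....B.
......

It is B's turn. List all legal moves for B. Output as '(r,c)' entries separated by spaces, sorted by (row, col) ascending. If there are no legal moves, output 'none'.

(0,1): flips 3 -> legal
(0,5): no bracket -> illegal
(1,1): flips 3 -> legal
(2,0): no bracket -> illegal
(2,1): flips 1 -> legal
(2,5): flips 1 -> legal
(3,0): flips 2 -> legal
(3,4): flips 1 -> legal
(3,5): no bracket -> illegal
(4,0): flips 3 -> legal
(4,1): flips 1 -> legal
(4,2): no bracket -> illegal
(4,3): no bracket -> illegal

Answer: (0,1) (1,1) (2,1) (2,5) (3,0) (3,4) (4,0) (4,1)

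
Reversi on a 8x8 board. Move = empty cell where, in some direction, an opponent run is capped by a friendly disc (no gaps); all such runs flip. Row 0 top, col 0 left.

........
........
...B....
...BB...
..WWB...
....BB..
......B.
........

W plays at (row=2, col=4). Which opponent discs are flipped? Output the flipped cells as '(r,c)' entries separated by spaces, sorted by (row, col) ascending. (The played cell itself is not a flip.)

Dir NW: first cell '.' (not opp) -> no flip
Dir N: first cell '.' (not opp) -> no flip
Dir NE: first cell '.' (not opp) -> no flip
Dir W: opp run (2,3), next='.' -> no flip
Dir E: first cell '.' (not opp) -> no flip
Dir SW: opp run (3,3) capped by W -> flip
Dir S: opp run (3,4) (4,4) (5,4), next='.' -> no flip
Dir SE: first cell '.' (not opp) -> no flip

Answer: (3,3)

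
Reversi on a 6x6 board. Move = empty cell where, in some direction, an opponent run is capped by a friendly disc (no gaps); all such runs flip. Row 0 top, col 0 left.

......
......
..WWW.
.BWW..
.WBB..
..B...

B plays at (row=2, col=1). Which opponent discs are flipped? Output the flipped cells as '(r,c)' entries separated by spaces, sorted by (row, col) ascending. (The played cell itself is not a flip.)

Answer: (3,2)

Derivation:
Dir NW: first cell '.' (not opp) -> no flip
Dir N: first cell '.' (not opp) -> no flip
Dir NE: first cell '.' (not opp) -> no flip
Dir W: first cell '.' (not opp) -> no flip
Dir E: opp run (2,2) (2,3) (2,4), next='.' -> no flip
Dir SW: first cell '.' (not opp) -> no flip
Dir S: first cell 'B' (not opp) -> no flip
Dir SE: opp run (3,2) capped by B -> flip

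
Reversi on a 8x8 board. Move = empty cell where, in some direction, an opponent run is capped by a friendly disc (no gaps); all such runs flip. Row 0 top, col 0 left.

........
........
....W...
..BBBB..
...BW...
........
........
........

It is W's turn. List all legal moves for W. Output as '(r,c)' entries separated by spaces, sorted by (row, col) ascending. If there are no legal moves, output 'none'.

Answer: (2,2) (2,6) (4,2) (4,6)

Derivation:
(2,1): no bracket -> illegal
(2,2): flips 1 -> legal
(2,3): no bracket -> illegal
(2,5): no bracket -> illegal
(2,6): flips 1 -> legal
(3,1): no bracket -> illegal
(3,6): no bracket -> illegal
(4,1): no bracket -> illegal
(4,2): flips 2 -> legal
(4,5): no bracket -> illegal
(4,6): flips 1 -> legal
(5,2): no bracket -> illegal
(5,3): no bracket -> illegal
(5,4): no bracket -> illegal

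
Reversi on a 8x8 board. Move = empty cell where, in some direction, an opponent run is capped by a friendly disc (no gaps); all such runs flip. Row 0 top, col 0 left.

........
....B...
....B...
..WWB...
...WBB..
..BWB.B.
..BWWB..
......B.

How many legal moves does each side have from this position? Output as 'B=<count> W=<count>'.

-- B to move --
(2,1): flips 2 -> legal
(2,2): flips 1 -> legal
(2,3): no bracket -> illegal
(3,1): flips 2 -> legal
(4,1): no bracket -> illegal
(4,2): flips 2 -> legal
(5,5): no bracket -> illegal
(7,2): flips 1 -> legal
(7,3): no bracket -> illegal
(7,4): flips 2 -> legal
(7,5): no bracket -> illegal
B mobility = 6
-- W to move --
(0,3): no bracket -> illegal
(0,4): flips 5 -> legal
(0,5): no bracket -> illegal
(1,3): no bracket -> illegal
(1,5): flips 1 -> legal
(2,3): no bracket -> illegal
(2,5): flips 1 -> legal
(3,5): flips 2 -> legal
(3,6): flips 2 -> legal
(4,1): flips 1 -> legal
(4,2): no bracket -> illegal
(4,6): flips 2 -> legal
(4,7): no bracket -> illegal
(5,1): flips 1 -> legal
(5,5): flips 2 -> legal
(5,7): no bracket -> illegal
(6,1): flips 2 -> legal
(6,6): flips 1 -> legal
(6,7): no bracket -> illegal
(7,1): flips 1 -> legal
(7,2): no bracket -> illegal
(7,3): no bracket -> illegal
(7,4): no bracket -> illegal
(7,5): no bracket -> illegal
(7,7): no bracket -> illegal
W mobility = 12

Answer: B=6 W=12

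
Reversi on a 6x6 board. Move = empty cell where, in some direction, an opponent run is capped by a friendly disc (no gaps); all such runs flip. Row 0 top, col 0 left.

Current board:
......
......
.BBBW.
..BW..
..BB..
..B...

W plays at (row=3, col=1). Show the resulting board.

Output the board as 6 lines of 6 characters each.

Answer: ......
......
.BBBW.
.WWW..
..BB..
..B...

Derivation:
Place W at (3,1); scan 8 dirs for brackets.
Dir NW: first cell '.' (not opp) -> no flip
Dir N: opp run (2,1), next='.' -> no flip
Dir NE: opp run (2,2), next='.' -> no flip
Dir W: first cell '.' (not opp) -> no flip
Dir E: opp run (3,2) capped by W -> flip
Dir SW: first cell '.' (not opp) -> no flip
Dir S: first cell '.' (not opp) -> no flip
Dir SE: opp run (4,2), next='.' -> no flip
All flips: (3,2)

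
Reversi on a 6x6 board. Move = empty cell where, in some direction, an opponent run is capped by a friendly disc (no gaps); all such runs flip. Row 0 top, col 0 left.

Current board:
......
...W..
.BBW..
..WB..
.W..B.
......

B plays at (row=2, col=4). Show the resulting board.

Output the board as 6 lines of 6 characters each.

Answer: ......
...W..
.BBBB.
..WB..
.W..B.
......

Derivation:
Place B at (2,4); scan 8 dirs for brackets.
Dir NW: opp run (1,3), next='.' -> no flip
Dir N: first cell '.' (not opp) -> no flip
Dir NE: first cell '.' (not opp) -> no flip
Dir W: opp run (2,3) capped by B -> flip
Dir E: first cell '.' (not opp) -> no flip
Dir SW: first cell 'B' (not opp) -> no flip
Dir S: first cell '.' (not opp) -> no flip
Dir SE: first cell '.' (not opp) -> no flip
All flips: (2,3)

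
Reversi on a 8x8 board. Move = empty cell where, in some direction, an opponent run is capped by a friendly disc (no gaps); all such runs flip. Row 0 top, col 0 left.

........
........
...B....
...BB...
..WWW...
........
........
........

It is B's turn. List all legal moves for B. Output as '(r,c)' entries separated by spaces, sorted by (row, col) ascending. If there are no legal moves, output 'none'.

Answer: (5,1) (5,2) (5,3) (5,4) (5,5)

Derivation:
(3,1): no bracket -> illegal
(3,2): no bracket -> illegal
(3,5): no bracket -> illegal
(4,1): no bracket -> illegal
(4,5): no bracket -> illegal
(5,1): flips 1 -> legal
(5,2): flips 1 -> legal
(5,3): flips 1 -> legal
(5,4): flips 1 -> legal
(5,5): flips 1 -> legal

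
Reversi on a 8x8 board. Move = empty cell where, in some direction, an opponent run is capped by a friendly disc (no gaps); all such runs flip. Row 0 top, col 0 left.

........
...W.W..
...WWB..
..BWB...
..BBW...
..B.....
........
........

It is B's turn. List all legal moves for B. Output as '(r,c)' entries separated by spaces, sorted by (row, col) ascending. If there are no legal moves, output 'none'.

(0,2): no bracket -> illegal
(0,3): flips 3 -> legal
(0,4): no bracket -> illegal
(0,5): flips 1 -> legal
(0,6): flips 3 -> legal
(1,2): flips 1 -> legal
(1,4): flips 2 -> legal
(1,6): no bracket -> illegal
(2,2): flips 2 -> legal
(2,6): no bracket -> illegal
(3,5): no bracket -> illegal
(4,5): flips 1 -> legal
(5,3): no bracket -> illegal
(5,4): flips 1 -> legal
(5,5): no bracket -> illegal

Answer: (0,3) (0,5) (0,6) (1,2) (1,4) (2,2) (4,5) (5,4)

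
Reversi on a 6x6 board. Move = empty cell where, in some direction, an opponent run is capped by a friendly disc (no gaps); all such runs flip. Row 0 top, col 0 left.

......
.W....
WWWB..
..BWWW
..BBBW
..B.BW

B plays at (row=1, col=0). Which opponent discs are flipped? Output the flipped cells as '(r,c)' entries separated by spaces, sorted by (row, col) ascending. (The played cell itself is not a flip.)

Dir NW: edge -> no flip
Dir N: first cell '.' (not opp) -> no flip
Dir NE: first cell '.' (not opp) -> no flip
Dir W: edge -> no flip
Dir E: opp run (1,1), next='.' -> no flip
Dir SW: edge -> no flip
Dir S: opp run (2,0), next='.' -> no flip
Dir SE: opp run (2,1) capped by B -> flip

Answer: (2,1)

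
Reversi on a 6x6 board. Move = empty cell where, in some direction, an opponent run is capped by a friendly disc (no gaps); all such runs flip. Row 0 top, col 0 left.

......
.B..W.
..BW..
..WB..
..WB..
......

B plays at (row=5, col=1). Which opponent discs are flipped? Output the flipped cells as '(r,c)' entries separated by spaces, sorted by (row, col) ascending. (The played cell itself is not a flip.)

Dir NW: first cell '.' (not opp) -> no flip
Dir N: first cell '.' (not opp) -> no flip
Dir NE: opp run (4,2) capped by B -> flip
Dir W: first cell '.' (not opp) -> no flip
Dir E: first cell '.' (not opp) -> no flip
Dir SW: edge -> no flip
Dir S: edge -> no flip
Dir SE: edge -> no flip

Answer: (4,2)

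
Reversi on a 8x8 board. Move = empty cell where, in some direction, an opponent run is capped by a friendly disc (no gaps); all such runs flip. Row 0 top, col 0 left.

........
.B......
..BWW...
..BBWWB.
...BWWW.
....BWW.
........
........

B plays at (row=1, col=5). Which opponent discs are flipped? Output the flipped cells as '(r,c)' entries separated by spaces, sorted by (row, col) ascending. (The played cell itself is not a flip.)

Dir NW: first cell '.' (not opp) -> no flip
Dir N: first cell '.' (not opp) -> no flip
Dir NE: first cell '.' (not opp) -> no flip
Dir W: first cell '.' (not opp) -> no flip
Dir E: first cell '.' (not opp) -> no flip
Dir SW: opp run (2,4) capped by B -> flip
Dir S: first cell '.' (not opp) -> no flip
Dir SE: first cell '.' (not opp) -> no flip

Answer: (2,4)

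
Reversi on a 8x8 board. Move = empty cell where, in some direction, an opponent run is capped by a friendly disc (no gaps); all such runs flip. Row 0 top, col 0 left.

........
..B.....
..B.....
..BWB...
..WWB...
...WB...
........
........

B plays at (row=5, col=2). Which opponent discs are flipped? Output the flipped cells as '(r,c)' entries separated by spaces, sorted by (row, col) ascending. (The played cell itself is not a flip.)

Answer: (4,2) (4,3) (5,3)

Derivation:
Dir NW: first cell '.' (not opp) -> no flip
Dir N: opp run (4,2) capped by B -> flip
Dir NE: opp run (4,3) capped by B -> flip
Dir W: first cell '.' (not opp) -> no flip
Dir E: opp run (5,3) capped by B -> flip
Dir SW: first cell '.' (not opp) -> no flip
Dir S: first cell '.' (not opp) -> no flip
Dir SE: first cell '.' (not opp) -> no flip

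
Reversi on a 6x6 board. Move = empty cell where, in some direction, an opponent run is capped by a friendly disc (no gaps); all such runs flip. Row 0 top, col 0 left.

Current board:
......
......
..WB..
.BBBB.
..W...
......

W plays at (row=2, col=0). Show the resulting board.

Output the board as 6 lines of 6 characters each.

Answer: ......
......
W.WB..
.WBBB.
..W...
......

Derivation:
Place W at (2,0); scan 8 dirs for brackets.
Dir NW: edge -> no flip
Dir N: first cell '.' (not opp) -> no flip
Dir NE: first cell '.' (not opp) -> no flip
Dir W: edge -> no flip
Dir E: first cell '.' (not opp) -> no flip
Dir SW: edge -> no flip
Dir S: first cell '.' (not opp) -> no flip
Dir SE: opp run (3,1) capped by W -> flip
All flips: (3,1)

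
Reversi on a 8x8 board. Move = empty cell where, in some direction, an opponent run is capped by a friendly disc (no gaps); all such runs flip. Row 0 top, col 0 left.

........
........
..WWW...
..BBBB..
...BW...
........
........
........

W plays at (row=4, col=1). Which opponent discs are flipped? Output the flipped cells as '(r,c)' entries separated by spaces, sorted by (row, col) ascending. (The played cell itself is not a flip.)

Answer: (3,2)

Derivation:
Dir NW: first cell '.' (not opp) -> no flip
Dir N: first cell '.' (not opp) -> no flip
Dir NE: opp run (3,2) capped by W -> flip
Dir W: first cell '.' (not opp) -> no flip
Dir E: first cell '.' (not opp) -> no flip
Dir SW: first cell '.' (not opp) -> no flip
Dir S: first cell '.' (not opp) -> no flip
Dir SE: first cell '.' (not opp) -> no flip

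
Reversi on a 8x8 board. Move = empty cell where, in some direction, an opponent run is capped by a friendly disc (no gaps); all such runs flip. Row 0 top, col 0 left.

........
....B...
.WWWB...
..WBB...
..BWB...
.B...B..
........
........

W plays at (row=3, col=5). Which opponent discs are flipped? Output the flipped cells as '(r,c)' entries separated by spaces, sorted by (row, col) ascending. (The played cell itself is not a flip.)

Dir NW: opp run (2,4), next='.' -> no flip
Dir N: first cell '.' (not opp) -> no flip
Dir NE: first cell '.' (not opp) -> no flip
Dir W: opp run (3,4) (3,3) capped by W -> flip
Dir E: first cell '.' (not opp) -> no flip
Dir SW: opp run (4,4), next='.' -> no flip
Dir S: first cell '.' (not opp) -> no flip
Dir SE: first cell '.' (not opp) -> no flip

Answer: (3,3) (3,4)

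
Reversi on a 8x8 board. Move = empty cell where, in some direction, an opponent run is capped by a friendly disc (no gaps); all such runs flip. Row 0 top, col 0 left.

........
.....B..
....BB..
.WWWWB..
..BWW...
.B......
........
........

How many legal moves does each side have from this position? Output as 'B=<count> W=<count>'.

-- B to move --
(2,0): flips 1 -> legal
(2,1): no bracket -> illegal
(2,2): flips 1 -> legal
(2,3): no bracket -> illegal
(3,0): flips 4 -> legal
(4,0): no bracket -> illegal
(4,1): no bracket -> illegal
(4,5): flips 2 -> legal
(5,2): flips 2 -> legal
(5,3): flips 1 -> legal
(5,4): flips 2 -> legal
(5,5): no bracket -> illegal
B mobility = 7
-- W to move --
(0,4): no bracket -> illegal
(0,5): no bracket -> illegal
(0,6): flips 2 -> legal
(1,3): no bracket -> illegal
(1,4): flips 1 -> legal
(1,6): flips 1 -> legal
(2,3): no bracket -> illegal
(2,6): flips 1 -> legal
(3,6): flips 1 -> legal
(4,0): no bracket -> illegal
(4,1): flips 1 -> legal
(4,5): no bracket -> illegal
(4,6): no bracket -> illegal
(5,0): no bracket -> illegal
(5,2): flips 1 -> legal
(5,3): flips 1 -> legal
(6,0): flips 2 -> legal
(6,1): no bracket -> illegal
(6,2): no bracket -> illegal
W mobility = 9

Answer: B=7 W=9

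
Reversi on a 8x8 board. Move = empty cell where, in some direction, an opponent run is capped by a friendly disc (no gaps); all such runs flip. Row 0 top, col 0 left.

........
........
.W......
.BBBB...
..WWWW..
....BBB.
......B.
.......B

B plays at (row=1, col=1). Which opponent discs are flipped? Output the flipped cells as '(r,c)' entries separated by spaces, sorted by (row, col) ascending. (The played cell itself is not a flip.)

Dir NW: first cell '.' (not opp) -> no flip
Dir N: first cell '.' (not opp) -> no flip
Dir NE: first cell '.' (not opp) -> no flip
Dir W: first cell '.' (not opp) -> no flip
Dir E: first cell '.' (not opp) -> no flip
Dir SW: first cell '.' (not opp) -> no flip
Dir S: opp run (2,1) capped by B -> flip
Dir SE: first cell '.' (not opp) -> no flip

Answer: (2,1)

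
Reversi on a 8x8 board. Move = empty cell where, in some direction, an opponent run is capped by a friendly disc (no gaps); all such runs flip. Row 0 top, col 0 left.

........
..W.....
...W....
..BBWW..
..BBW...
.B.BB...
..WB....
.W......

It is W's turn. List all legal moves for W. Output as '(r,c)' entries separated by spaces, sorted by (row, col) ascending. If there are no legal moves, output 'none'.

(2,1): no bracket -> illegal
(2,2): flips 1 -> legal
(2,4): no bracket -> illegal
(3,1): flips 2 -> legal
(4,0): flips 1 -> legal
(4,1): flips 3 -> legal
(4,5): no bracket -> illegal
(5,0): no bracket -> illegal
(5,2): flips 1 -> legal
(5,5): no bracket -> illegal
(6,0): no bracket -> illegal
(6,1): no bracket -> illegal
(6,4): flips 2 -> legal
(6,5): no bracket -> illegal
(7,2): no bracket -> illegal
(7,3): flips 4 -> legal
(7,4): no bracket -> illegal

Answer: (2,2) (3,1) (4,0) (4,1) (5,2) (6,4) (7,3)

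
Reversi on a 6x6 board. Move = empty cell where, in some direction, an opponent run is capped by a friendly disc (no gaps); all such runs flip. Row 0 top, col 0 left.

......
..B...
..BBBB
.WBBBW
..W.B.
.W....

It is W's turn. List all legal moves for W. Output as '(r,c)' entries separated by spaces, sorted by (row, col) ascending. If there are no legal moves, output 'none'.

Answer: (0,2) (1,3) (1,5) (5,3)

Derivation:
(0,1): no bracket -> illegal
(0,2): flips 3 -> legal
(0,3): no bracket -> illegal
(1,1): no bracket -> illegal
(1,3): flips 2 -> legal
(1,4): no bracket -> illegal
(1,5): flips 3 -> legal
(2,1): no bracket -> illegal
(4,1): no bracket -> illegal
(4,3): no bracket -> illegal
(4,5): no bracket -> illegal
(5,3): flips 1 -> legal
(5,4): no bracket -> illegal
(5,5): no bracket -> illegal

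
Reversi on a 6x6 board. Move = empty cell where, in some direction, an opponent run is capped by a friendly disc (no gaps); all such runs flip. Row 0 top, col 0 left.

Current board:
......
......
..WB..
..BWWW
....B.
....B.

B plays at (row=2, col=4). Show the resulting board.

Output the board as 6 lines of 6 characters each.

Place B at (2,4); scan 8 dirs for brackets.
Dir NW: first cell '.' (not opp) -> no flip
Dir N: first cell '.' (not opp) -> no flip
Dir NE: first cell '.' (not opp) -> no flip
Dir W: first cell 'B' (not opp) -> no flip
Dir E: first cell '.' (not opp) -> no flip
Dir SW: opp run (3,3), next='.' -> no flip
Dir S: opp run (3,4) capped by B -> flip
Dir SE: opp run (3,5), next=edge -> no flip
All flips: (3,4)

Answer: ......
......
..WBB.
..BWBW
....B.
....B.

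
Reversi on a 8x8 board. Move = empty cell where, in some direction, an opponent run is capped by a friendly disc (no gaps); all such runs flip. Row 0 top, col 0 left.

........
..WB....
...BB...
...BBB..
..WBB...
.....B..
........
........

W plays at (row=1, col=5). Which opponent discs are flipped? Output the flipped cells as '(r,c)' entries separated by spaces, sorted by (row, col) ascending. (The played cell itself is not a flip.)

Dir NW: first cell '.' (not opp) -> no flip
Dir N: first cell '.' (not opp) -> no flip
Dir NE: first cell '.' (not opp) -> no flip
Dir W: first cell '.' (not opp) -> no flip
Dir E: first cell '.' (not opp) -> no flip
Dir SW: opp run (2,4) (3,3) capped by W -> flip
Dir S: first cell '.' (not opp) -> no flip
Dir SE: first cell '.' (not opp) -> no flip

Answer: (2,4) (3,3)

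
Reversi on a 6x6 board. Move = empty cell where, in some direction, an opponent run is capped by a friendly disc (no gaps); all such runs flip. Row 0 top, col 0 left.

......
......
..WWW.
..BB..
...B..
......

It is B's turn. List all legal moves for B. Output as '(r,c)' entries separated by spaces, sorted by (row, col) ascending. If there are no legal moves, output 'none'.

Answer: (1,1) (1,2) (1,3) (1,4) (1,5)

Derivation:
(1,1): flips 1 -> legal
(1,2): flips 1 -> legal
(1,3): flips 1 -> legal
(1,4): flips 1 -> legal
(1,5): flips 1 -> legal
(2,1): no bracket -> illegal
(2,5): no bracket -> illegal
(3,1): no bracket -> illegal
(3,4): no bracket -> illegal
(3,5): no bracket -> illegal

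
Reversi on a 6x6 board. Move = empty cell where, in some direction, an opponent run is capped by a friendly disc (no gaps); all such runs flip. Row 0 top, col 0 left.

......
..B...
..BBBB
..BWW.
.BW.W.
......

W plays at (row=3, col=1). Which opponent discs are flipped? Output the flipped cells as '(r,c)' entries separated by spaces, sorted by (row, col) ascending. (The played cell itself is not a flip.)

Answer: (3,2)

Derivation:
Dir NW: first cell '.' (not opp) -> no flip
Dir N: first cell '.' (not opp) -> no flip
Dir NE: opp run (2,2), next='.' -> no flip
Dir W: first cell '.' (not opp) -> no flip
Dir E: opp run (3,2) capped by W -> flip
Dir SW: first cell '.' (not opp) -> no flip
Dir S: opp run (4,1), next='.' -> no flip
Dir SE: first cell 'W' (not opp) -> no flip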